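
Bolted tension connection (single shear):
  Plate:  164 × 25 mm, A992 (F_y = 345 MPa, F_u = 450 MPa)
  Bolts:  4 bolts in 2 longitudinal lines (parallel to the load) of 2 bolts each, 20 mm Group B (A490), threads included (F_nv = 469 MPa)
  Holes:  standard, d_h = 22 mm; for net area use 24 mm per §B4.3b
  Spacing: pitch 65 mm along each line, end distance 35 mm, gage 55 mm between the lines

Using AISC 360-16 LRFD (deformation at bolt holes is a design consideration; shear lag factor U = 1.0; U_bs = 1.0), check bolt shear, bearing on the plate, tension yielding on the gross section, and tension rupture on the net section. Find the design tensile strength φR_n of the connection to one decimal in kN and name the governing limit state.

442.0 kN (bolt shear governs)

Bolt shear: A_b = π(20)²/4 = 314.16 mm². φR_n = 0.75 × 469 × 314.16 × 4 × 1 = 442.0 kN.
Bearing (25 mm plate, F_u = 450 MPa): end bolts L_c = 35 − 22/2 = 24, R_n = min(1.2×24×25×450, 2.4×20×25×450) = 324 kN/bolt; interior L_c = 65 − 22 = 43, R_n = 540 kN/bolt. φR_n = 0.75 × (2×324 + 2×540) = 1296.0 kN.
Tension yield (gross): A_g = 164×25 = 4100 mm². φR_n = 0.90 × 345 × 4100 = 1273.1 kN.
Tension rupture (net): A_n = (164 − 2×24)×25 = 2900 mm² (U = 1.0, A_e = A_n). φR_n = 0.75 × 450 × 2900 = 978.8 kN.
Governing: min(442.0, 1296.0, 1273.1, 978.8) = 442.0 kN → bolt shear.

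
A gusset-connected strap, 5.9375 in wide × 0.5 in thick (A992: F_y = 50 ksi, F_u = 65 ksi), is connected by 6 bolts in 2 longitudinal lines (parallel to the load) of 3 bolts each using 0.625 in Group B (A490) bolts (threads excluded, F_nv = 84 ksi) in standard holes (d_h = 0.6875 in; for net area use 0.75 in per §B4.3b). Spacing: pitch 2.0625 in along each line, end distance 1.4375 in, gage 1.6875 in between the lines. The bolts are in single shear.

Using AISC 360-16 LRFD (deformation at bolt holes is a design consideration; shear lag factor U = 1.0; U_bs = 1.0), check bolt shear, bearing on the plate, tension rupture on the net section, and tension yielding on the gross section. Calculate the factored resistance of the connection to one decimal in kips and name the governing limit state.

Bolt shear: A_b = π(0.625)²/4 = 0.3068 in². φR_n = 0.75 × 84 × 0.3068 × 6 × 1 = 116.0 kips.
Bearing (0.5 in plate, F_u = 65 ksi): end bolts L_c = 1.4375 − 0.6875/2 = 1.09375, R_n = min(1.2×1.09375×0.5×65, 2.4×0.625×0.5×65) = 42.656 kips/bolt; interior L_c = 2.0625 − 0.6875 = 1.375, R_n = 48.75 kips/bolt. φR_n = 0.75 × (2×42.656 + 4×48.75) = 210.2 kips.
Tension rupture (net): A_n = (5.9375 − 2×0.75)×0.5 = 2.2188 in² (U = 1.0, A_e = A_n). φR_n = 0.75 × 65 × 2.2188 = 108.2 kips.
Tension yield (gross): A_g = 5.9375×0.5 = 2.9688 in². φR_n = 0.90 × 50 × 2.9688 = 133.6 kips.
Governing: min(116.0, 210.2, 108.2, 133.6) = 108.2 kips → net-section rupture.

108.2 kips (net-section rupture governs)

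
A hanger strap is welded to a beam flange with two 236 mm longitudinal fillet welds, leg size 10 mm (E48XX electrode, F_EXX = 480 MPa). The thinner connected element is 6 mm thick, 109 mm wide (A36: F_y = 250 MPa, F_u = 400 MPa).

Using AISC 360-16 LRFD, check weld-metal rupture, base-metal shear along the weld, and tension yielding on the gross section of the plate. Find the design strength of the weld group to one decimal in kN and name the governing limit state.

147.2 kN (gross-section yield governs)

Weld metal: throat = 0.707×10 = 7.07 mm, L = 2×236 = 472 mm. φR_n = 0.75 × 0.6 × 480 × 7.07 × 472 = 720.8 kN.
Base metal shear (6 mm plate): yield φR_n = 1.0×0.6×250×6×472 = 424.8 kN; rupture φR_n = 0.75×0.6×400×6×472 = 509.8 kN; take 424.8 kN (yield).
Tension yield (gross): A_g = 109×6 = 654 mm². φR_n = 0.90 × 250 × 654 = 147.2 kN.
Governing: min(720.8, 424.8, 147.2) = 147.2 kN → gross-section yield.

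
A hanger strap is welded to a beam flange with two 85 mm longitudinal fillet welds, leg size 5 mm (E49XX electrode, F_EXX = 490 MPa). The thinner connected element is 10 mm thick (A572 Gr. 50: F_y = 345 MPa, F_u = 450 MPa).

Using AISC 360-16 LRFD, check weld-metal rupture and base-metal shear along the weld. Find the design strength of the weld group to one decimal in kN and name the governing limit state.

132.5 kN (weld metal governs)

Weld metal: throat = 0.707×5 = 3.535 mm, L = 2×85 = 170 mm. φR_n = 0.75 × 0.6 × 490 × 3.535 × 170 = 132.5 kN.
Base metal shear (10 mm plate): yield φR_n = 1.0×0.6×345×10×170 = 351.9 kN; rupture φR_n = 0.75×0.6×450×10×170 = 344.3 kN; take 344.3 kN (rupture).
Governing: min(132.5, 344.3) = 132.5 kN → weld metal.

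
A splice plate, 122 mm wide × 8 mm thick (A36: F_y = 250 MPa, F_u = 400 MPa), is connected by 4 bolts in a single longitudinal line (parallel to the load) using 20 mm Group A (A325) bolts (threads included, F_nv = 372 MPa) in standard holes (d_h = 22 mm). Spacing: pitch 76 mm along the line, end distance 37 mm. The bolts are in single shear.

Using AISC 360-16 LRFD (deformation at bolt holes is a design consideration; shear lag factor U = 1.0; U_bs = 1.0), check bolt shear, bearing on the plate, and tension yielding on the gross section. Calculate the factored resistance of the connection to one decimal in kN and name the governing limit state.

219.6 kN (gross-section yield governs)

Bolt shear: A_b = π(20)²/4 = 314.16 mm². φR_n = 0.75 × 372 × 314.16 × 4 × 1 = 350.6 kN.
Bearing (8 mm plate, F_u = 400 MPa): end bolts L_c = 37 − 22/2 = 26, R_n = min(1.2×26×8×400, 2.4×20×8×400) = 99.84 kN/bolt; interior L_c = 76 − 22 = 54, R_n = 153.6 kN/bolt. φR_n = 0.75 × (1×99.84 + 3×153.6) = 420.5 kN.
Tension yield (gross): A_g = 122×8 = 976 mm². φR_n = 0.90 × 250 × 976 = 219.6 kN.
Governing: min(350.6, 420.5, 219.6) = 219.6 kN → gross-section yield.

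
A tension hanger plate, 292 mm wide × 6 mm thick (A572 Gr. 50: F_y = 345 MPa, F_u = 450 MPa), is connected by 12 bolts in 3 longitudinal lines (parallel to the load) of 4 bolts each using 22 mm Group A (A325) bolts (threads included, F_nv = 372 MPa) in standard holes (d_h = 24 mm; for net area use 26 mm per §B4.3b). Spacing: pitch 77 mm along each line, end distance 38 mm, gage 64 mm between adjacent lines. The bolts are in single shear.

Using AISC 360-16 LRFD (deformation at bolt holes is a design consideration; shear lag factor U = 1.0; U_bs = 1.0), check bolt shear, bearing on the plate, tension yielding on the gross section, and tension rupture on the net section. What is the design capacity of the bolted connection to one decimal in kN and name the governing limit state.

Bolt shear: A_b = π(22)²/4 = 380.13 mm². φR_n = 0.75 × 372 × 380.13 × 12 × 1 = 1272.7 kN.
Bearing (6 mm plate, F_u = 450 MPa): end bolts L_c = 38 − 24/2 = 26, R_n = min(1.2×26×6×450, 2.4×22×6×450) = 84.24 kN/bolt; interior L_c = 77 − 24 = 53, R_n = 142.56 kN/bolt. φR_n = 0.75 × (3×84.24 + 9×142.56) = 1151.8 kN.
Tension yield (gross): A_g = 292×6 = 1752 mm². φR_n = 0.90 × 345 × 1752 = 544.0 kN.
Tension rupture (net): A_n = (292 − 3×26)×6 = 1284 mm² (U = 1.0, A_e = A_n). φR_n = 0.75 × 450 × 1284 = 433.4 kN.
Governing: min(1272.7, 1151.8, 544.0, 433.4) = 433.4 kN → net-section rupture.

433.4 kN (net-section rupture governs)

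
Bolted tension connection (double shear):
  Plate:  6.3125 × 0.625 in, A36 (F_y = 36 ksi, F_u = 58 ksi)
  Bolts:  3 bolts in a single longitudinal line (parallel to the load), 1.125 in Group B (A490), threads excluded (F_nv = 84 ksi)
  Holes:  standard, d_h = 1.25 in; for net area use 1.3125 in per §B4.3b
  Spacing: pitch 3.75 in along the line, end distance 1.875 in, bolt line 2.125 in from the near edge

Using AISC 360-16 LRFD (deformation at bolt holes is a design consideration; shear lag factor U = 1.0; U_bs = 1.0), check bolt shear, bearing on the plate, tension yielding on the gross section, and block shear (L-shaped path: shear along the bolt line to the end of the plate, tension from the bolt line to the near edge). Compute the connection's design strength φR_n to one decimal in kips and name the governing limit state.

127.8 kips (gross-section yield governs)

Bolt shear: A_b = π(1.125)²/4 = 0.99402 in². φR_n = 0.75 × 84 × 0.99402 × 3 × 2 = 375.7 kips.
Bearing (0.625 in plate, F_u = 58 ksi): end bolts L_c = 1.875 − 1.25/2 = 1.25, R_n = min(1.2×1.25×0.625×58, 2.4×1.125×0.625×58) = 54.375 kips/bolt; interior L_c = 3.75 − 1.25 = 2.5, R_n = 97.875 kips/bolt. φR_n = 0.75 × (1×54.375 + 2×97.875) = 187.6 kips.
Tension yield (gross): A_g = 6.3125×0.625 = 3.9453 in². φR_n = 0.90 × 36 × 3.9453 = 127.8 kips.
Block shear: shear path 1×[1.875+2×3.75] = 1×9.375 in, A_gv = 5.8594, A_nv = 1×(9.375 − 2.5×1.3125)×0.625 = 3.8086 in²; tension to near edge: (2.125 − 0.5×1.3125)×0.625 = 0.91797 in². R_n = min(0.6×58×3.8086, 0.6×36×5.8594) + 1.0×58×0.91797 = min(132.54, 126.56) + 53.242 = 179.8 kips. φR_n = 0.75 × 179.8 = 134.9 kips.
Governing: min(375.7, 187.6, 127.8, 134.9) = 127.8 kips → gross-section yield.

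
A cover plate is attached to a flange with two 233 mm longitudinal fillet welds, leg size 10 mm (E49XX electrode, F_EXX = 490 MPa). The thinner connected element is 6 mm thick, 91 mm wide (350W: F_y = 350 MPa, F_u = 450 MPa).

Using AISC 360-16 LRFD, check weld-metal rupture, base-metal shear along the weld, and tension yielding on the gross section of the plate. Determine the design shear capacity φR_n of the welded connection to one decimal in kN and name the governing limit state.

172.0 kN (gross-section yield governs)

Weld metal: throat = 0.707×10 = 7.07 mm, L = 2×233 = 466 mm. φR_n = 0.75 × 0.6 × 490 × 7.07 × 466 = 726.5 kN.
Base metal shear (6 mm plate): yield φR_n = 1.0×0.6×350×6×466 = 587.2 kN; rupture φR_n = 0.75×0.6×450×6×466 = 566.2 kN; take 566.2 kN (rupture).
Tension yield (gross): A_g = 91×6 = 546 mm². φR_n = 0.90 × 350 × 546 = 172.0 kN.
Governing: min(726.5, 566.2, 172.0) = 172.0 kN → gross-section yield.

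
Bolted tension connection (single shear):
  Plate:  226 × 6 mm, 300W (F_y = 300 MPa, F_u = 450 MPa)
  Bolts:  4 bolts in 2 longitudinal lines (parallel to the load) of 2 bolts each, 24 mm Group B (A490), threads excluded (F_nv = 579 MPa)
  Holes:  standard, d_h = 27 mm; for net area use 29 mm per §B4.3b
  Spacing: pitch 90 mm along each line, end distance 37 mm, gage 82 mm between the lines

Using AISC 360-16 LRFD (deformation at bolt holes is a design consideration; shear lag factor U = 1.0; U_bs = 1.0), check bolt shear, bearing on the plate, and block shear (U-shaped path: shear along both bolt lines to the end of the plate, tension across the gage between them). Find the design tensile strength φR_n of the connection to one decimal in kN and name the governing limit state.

310.2 kN (block shear governs)

Bolt shear: A_b = π(24)²/4 = 452.39 mm². φR_n = 0.75 × 579 × 452.39 × 4 × 1 = 785.8 kN.
Bearing (6 mm plate, F_u = 450 MPa): end bolts L_c = 37 − 27/2 = 23.5, R_n = min(1.2×23.5×6×450, 2.4×24×6×450) = 76.14 kN/bolt; interior L_c = 90 − 27 = 63, R_n = 155.52 kN/bolt. φR_n = 0.75 × (2×76.14 + 2×155.52) = 347.5 kN.
Block shear: shear path 2×[37+1×90] = 2×127 mm, A_gv = 1524, A_nv = 2×(127 − 1.5×29)×6 = 1002 mm²; tension across gage: (82 − 1×29)×6 = 318 mm². R_n = min(0.6×450×1002, 0.6×300×1524) + 1.0×450×318 = min(270.54, 274.32) + 143.1 = 413.64 kN. φR_n = 0.75 × 413.64 = 310.2 kN.
Governing: min(785.8, 347.5, 310.2) = 310.2 kN → block shear.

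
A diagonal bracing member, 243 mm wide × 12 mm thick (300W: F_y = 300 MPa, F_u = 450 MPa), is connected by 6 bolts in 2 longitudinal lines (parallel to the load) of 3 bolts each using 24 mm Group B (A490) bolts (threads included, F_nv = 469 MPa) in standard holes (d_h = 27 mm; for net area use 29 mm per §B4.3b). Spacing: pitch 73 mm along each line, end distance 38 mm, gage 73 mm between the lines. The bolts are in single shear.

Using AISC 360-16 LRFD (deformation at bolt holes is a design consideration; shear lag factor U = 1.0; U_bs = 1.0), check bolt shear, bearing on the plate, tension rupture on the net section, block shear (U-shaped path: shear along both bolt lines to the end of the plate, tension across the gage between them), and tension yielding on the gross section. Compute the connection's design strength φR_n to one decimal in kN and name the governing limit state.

720.1 kN (block shear governs)

Bolt shear: A_b = π(24)²/4 = 452.39 mm². φR_n = 0.75 × 469 × 452.39 × 6 × 1 = 954.8 kN.
Bearing (12 mm plate, F_u = 450 MPa): end bolts L_c = 38 − 27/2 = 24.5, R_n = min(1.2×24.5×12×450, 2.4×24×12×450) = 158.76 kN/bolt; interior L_c = 73 − 27 = 46, R_n = 298.08 kN/bolt. φR_n = 0.75 × (2×158.76 + 4×298.08) = 1132.4 kN.
Tension rupture (net): A_n = (243 − 2×29)×12 = 2220 mm² (U = 1.0, A_e = A_n). φR_n = 0.75 × 450 × 2220 = 749.3 kN.
Block shear: shear path 2×[38+2×73] = 2×184 mm, A_gv = 4416, A_nv = 2×(184 − 2.5×29)×12 = 2676 mm²; tension across gage: (73 − 1×29)×12 = 528 mm². R_n = min(0.6×450×2676, 0.6×300×4416) + 1.0×450×528 = min(722.52, 794.88) + 237.6 = 960.12 kN. φR_n = 0.75 × 960.12 = 720.1 kN.
Tension yield (gross): A_g = 243×12 = 2916 mm². φR_n = 0.90 × 300 × 2916 = 787.3 kN.
Governing: min(954.8, 1132.4, 749.3, 720.1, 787.3) = 720.1 kN → block shear.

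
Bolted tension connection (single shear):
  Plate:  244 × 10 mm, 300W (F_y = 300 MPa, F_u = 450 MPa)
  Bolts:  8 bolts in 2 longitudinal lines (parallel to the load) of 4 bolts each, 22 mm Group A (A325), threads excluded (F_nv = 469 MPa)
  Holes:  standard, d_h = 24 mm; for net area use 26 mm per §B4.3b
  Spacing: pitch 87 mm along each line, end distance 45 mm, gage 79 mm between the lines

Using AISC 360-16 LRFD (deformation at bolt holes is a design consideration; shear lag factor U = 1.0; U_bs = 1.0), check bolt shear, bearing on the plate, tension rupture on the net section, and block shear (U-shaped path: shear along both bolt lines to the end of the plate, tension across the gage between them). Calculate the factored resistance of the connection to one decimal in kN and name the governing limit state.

Bolt shear: A_b = π(22)²/4 = 380.13 mm². φR_n = 0.75 × 469 × 380.13 × 8 × 1 = 1069.7 kN.
Bearing (10 mm plate, F_u = 450 MPa): end bolts L_c = 45 − 24/2 = 33, R_n = min(1.2×33×10×450, 2.4×22×10×450) = 178.2 kN/bolt; interior L_c = 87 − 24 = 63, R_n = 237.6 kN/bolt. φR_n = 0.75 × (2×178.2 + 6×237.6) = 1336.5 kN.
Tension rupture (net): A_n = (244 − 2×26)×10 = 1920 mm² (U = 1.0, A_e = A_n). φR_n = 0.75 × 450 × 1920 = 648.0 kN.
Block shear: shear path 2×[45+3×87] = 2×306 mm, A_gv = 6120, A_nv = 2×(306 − 3.5×26)×10 = 4300 mm²; tension across gage: (79 − 1×26)×10 = 530 mm². R_n = min(0.6×450×4300, 0.6×300×6120) + 1.0×450×530 = min(1161, 1101.6) + 238.5 = 1340.1 kN. φR_n = 0.75 × 1340.1 = 1005.1 kN.
Governing: min(1069.7, 1336.5, 648.0, 1005.1) = 648.0 kN → net-section rupture.

648.0 kN (net-section rupture governs)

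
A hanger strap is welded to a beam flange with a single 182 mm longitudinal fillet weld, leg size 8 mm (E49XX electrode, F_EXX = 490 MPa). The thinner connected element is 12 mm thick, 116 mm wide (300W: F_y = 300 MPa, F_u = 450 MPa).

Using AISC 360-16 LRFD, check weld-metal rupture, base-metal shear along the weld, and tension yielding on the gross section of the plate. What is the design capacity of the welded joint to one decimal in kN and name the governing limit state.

227.0 kN (weld metal governs)

Weld metal: throat = 0.707×8 = 5.656 mm, L = 182 mm. φR_n = 0.75 × 0.6 × 490 × 5.656 × 182 = 227.0 kN.
Base metal shear (12 mm plate): yield φR_n = 1.0×0.6×300×12×182 = 393.1 kN; rupture φR_n = 0.75×0.6×450×12×182 = 442.3 kN; take 393.1 kN (yield).
Tension yield (gross): A_g = 116×12 = 1392 mm². φR_n = 0.90 × 300 × 1392 = 375.8 kN.
Governing: min(227.0, 393.1, 375.8) = 227.0 kN → weld metal.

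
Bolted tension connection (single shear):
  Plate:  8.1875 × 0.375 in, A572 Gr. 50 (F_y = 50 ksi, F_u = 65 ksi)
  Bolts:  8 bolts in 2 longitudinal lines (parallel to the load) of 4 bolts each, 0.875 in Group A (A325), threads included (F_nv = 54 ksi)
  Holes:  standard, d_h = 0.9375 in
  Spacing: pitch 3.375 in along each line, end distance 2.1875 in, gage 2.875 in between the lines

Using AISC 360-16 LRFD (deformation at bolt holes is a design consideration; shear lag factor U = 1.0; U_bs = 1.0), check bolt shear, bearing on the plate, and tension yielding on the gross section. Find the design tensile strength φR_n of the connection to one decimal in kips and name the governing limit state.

Bolt shear: A_b = π(0.875)²/4 = 0.60132 in². φR_n = 0.75 × 54 × 0.60132 × 8 × 1 = 194.8 kips.
Bearing (0.375 in plate, F_u = 65 ksi): end bolts L_c = 2.1875 − 0.9375/2 = 1.71875, R_n = min(1.2×1.71875×0.375×65, 2.4×0.875×0.375×65) = 50.273 kips/bolt; interior L_c = 3.375 − 0.9375 = 2.4375, R_n = 51.188 kips/bolt. φR_n = 0.75 × (2×50.273 + 6×51.188) = 305.8 kips.
Tension yield (gross): A_g = 8.1875×0.375 = 3.0703 in². φR_n = 0.90 × 50 × 3.0703 = 138.2 kips.
Governing: min(194.8, 305.8, 138.2) = 138.2 kips → gross-section yield.

138.2 kips (gross-section yield governs)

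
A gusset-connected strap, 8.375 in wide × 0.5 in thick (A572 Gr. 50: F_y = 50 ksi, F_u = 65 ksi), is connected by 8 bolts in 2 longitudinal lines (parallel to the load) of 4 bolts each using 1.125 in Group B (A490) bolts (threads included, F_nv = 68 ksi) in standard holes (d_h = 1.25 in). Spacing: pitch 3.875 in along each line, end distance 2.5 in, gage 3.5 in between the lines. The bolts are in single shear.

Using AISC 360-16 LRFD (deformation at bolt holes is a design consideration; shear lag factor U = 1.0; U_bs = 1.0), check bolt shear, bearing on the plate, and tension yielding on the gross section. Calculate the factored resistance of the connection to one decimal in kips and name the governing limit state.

Bolt shear: A_b = π(1.125)²/4 = 0.99402 in². φR_n = 0.75 × 68 × 0.99402 × 8 × 1 = 405.6 kips.
Bearing (0.5 in plate, F_u = 65 ksi): end bolts L_c = 2.5 − 1.25/2 = 1.875, R_n = min(1.2×1.875×0.5×65, 2.4×1.125×0.5×65) = 73.125 kips/bolt; interior L_c = 3.875 − 1.25 = 2.625, R_n = 87.75 kips/bolt. φR_n = 0.75 × (2×73.125 + 6×87.75) = 504.6 kips.
Tension yield (gross): A_g = 8.375×0.5 = 4.1875 in². φR_n = 0.90 × 50 × 4.1875 = 188.4 kips.
Governing: min(405.6, 504.6, 188.4) = 188.4 kips → gross-section yield.

188.4 kips (gross-section yield governs)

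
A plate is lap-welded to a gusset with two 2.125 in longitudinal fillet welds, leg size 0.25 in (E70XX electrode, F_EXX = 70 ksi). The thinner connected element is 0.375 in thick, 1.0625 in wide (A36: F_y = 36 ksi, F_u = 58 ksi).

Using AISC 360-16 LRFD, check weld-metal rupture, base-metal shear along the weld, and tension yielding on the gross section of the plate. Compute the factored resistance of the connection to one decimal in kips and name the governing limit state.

12.9 kips (gross-section yield governs)

Weld metal: throat = 0.707×0.25 = 0.17675 in, L = 2×2.125 = 4.25 in. φR_n = 0.75 × 0.6 × 70 × 0.17675 × 4.25 = 23.7 kips.
Base metal shear (0.375 in plate): yield φR_n = 1.0×0.6×36×0.375×4.25 = 34.4 kips; rupture φR_n = 0.75×0.6×58×0.375×4.25 = 41.6 kips; take 34.4 kips (yield).
Tension yield (gross): A_g = 1.0625×0.375 = 0.39844 in². φR_n = 0.90 × 36 × 0.39844 = 12.9 kips.
Governing: min(23.7, 34.4, 12.9) = 12.9 kips → gross-section yield.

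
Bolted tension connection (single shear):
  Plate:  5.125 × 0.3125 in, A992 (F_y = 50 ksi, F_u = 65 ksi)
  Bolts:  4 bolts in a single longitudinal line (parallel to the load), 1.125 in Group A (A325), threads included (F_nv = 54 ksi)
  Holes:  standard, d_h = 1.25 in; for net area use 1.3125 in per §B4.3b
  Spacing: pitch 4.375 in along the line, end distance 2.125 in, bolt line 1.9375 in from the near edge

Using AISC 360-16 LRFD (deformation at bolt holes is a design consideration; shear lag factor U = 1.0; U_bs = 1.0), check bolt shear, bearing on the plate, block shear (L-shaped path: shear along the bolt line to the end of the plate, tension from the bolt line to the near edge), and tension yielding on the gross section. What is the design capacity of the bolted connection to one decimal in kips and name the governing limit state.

Bolt shear: A_b = π(1.125)²/4 = 0.99402 in². φR_n = 0.75 × 54 × 0.99402 × 4 × 1 = 161.0 kips.
Bearing (0.3125 in plate, F_u = 65 ksi): end bolts L_c = 2.125 − 1.25/2 = 1.5, R_n = min(1.2×1.5×0.3125×65, 2.4×1.125×0.3125×65) = 36.563 kips/bolt; interior L_c = 4.375 − 1.25 = 3.125, R_n = 54.844 kips/bolt. φR_n = 0.75 × (1×36.563 + 3×54.844) = 150.8 kips.
Block shear: shear path 1×[2.125+3×4.375] = 1×15.25 in, A_gv = 4.7656, A_nv = 1×(15.25 − 3.5×1.3125)×0.3125 = 3.3301 in²; tension to near edge: (1.9375 − 0.5×1.3125)×0.3125 = 0.40039 in². R_n = min(0.6×65×3.3301, 0.6×50×4.7656) + 1.0×65×0.40039 = min(129.87, 142.97) + 26.025 = 155.9 kips. φR_n = 0.75 × 155.9 = 116.9 kips.
Tension yield (gross): A_g = 5.125×0.3125 = 1.6016 in². φR_n = 0.90 × 50 × 1.6016 = 72.1 kips.
Governing: min(161.0, 150.8, 116.9, 72.1) = 72.1 kips → gross-section yield.

72.1 kips (gross-section yield governs)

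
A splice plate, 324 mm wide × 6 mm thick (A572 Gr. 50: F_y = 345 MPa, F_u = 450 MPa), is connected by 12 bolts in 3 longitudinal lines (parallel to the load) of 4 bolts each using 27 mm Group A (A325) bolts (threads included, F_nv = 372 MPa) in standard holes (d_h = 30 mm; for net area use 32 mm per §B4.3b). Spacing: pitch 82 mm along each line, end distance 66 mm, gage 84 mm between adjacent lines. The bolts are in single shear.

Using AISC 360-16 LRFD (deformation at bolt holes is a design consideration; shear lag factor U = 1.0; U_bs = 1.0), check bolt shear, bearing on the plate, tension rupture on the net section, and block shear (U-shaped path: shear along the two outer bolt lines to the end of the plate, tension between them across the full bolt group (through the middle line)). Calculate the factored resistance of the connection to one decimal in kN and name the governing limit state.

Bolt shear: A_b = π(27)²/4 = 572.56 mm². φR_n = 0.75 × 372 × 572.56 × 12 × 1 = 1916.9 kN.
Bearing (6 mm plate, F_u = 450 MPa): end bolts L_c = 66 − 30/2 = 51, R_n = min(1.2×51×6×450, 2.4×27×6×450) = 165.24 kN/bolt; interior L_c = 82 − 30 = 52, R_n = 168.48 kN/bolt. φR_n = 0.75 × (3×165.24 + 9×168.48) = 1509.0 kN.
Tension rupture (net): A_n = (324 − 3×32)×6 = 1368 mm² (U = 1.0, A_e = A_n). φR_n = 0.75 × 450 × 1368 = 461.7 kN.
Block shear: shear path 2×[66+3×82] = 2×312 mm, A_gv = 3744, A_nv = 2×(312 − 3.5×32)×6 = 2400 mm²; tension across gage: (168 − 2×32)×6 = 624 mm². R_n = min(0.6×450×2400, 0.6×345×3744) + 1.0×450×624 = min(648, 775.01) + 280.8 = 928.8 kN. φR_n = 0.75 × 928.8 = 696.6 kN.
Governing: min(1916.9, 1509.0, 461.7, 696.6) = 461.7 kN → net-section rupture.

461.7 kN (net-section rupture governs)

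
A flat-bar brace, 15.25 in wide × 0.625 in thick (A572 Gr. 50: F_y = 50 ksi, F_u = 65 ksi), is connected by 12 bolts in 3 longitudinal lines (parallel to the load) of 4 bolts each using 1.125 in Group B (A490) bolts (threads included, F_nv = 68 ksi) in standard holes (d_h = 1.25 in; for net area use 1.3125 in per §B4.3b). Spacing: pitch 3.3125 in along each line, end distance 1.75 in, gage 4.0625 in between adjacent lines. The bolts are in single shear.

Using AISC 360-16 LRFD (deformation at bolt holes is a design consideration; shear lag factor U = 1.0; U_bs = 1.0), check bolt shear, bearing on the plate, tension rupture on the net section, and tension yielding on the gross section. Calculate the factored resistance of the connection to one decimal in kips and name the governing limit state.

Bolt shear: A_b = π(1.125)²/4 = 0.99402 in². φR_n = 0.75 × 68 × 0.99402 × 12 × 1 = 608.3 kips.
Bearing (0.625 in plate, F_u = 65 ksi): end bolts L_c = 1.75 − 1.25/2 = 1.125, R_n = min(1.2×1.125×0.625×65, 2.4×1.125×0.625×65) = 54.844 kips/bolt; interior L_c = 3.3125 − 1.25 = 2.0625, R_n = 100.55 kips/bolt. φR_n = 0.75 × (3×54.844 + 9×100.55) = 802.1 kips.
Tension rupture (net): A_n = (15.25 − 3×1.3125)×0.625 = 7.0703 in² (U = 1.0, A_e = A_n). φR_n = 0.75 × 65 × 7.0703 = 344.7 kips.
Tension yield (gross): A_g = 15.25×0.625 = 9.5313 in². φR_n = 0.90 × 50 × 9.5313 = 428.9 kips.
Governing: min(608.3, 802.1, 344.7, 428.9) = 344.7 kips → net-section rupture.

344.7 kips (net-section rupture governs)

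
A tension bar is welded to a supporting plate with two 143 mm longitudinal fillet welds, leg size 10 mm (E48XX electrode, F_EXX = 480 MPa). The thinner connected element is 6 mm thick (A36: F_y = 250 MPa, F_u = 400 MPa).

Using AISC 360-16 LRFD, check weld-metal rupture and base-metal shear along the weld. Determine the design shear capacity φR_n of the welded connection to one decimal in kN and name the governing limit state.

Weld metal: throat = 0.707×10 = 7.07 mm, L = 2×143 = 286 mm. φR_n = 0.75 × 0.6 × 480 × 7.07 × 286 = 436.8 kN.
Base metal shear (6 mm plate): yield φR_n = 1.0×0.6×250×6×286 = 257.4 kN; rupture φR_n = 0.75×0.6×400×6×286 = 308.9 kN; take 257.4 kN (yield).
Governing: min(436.8, 257.4) = 257.4 kN → base-metal shear.

257.4 kN (base-metal shear governs)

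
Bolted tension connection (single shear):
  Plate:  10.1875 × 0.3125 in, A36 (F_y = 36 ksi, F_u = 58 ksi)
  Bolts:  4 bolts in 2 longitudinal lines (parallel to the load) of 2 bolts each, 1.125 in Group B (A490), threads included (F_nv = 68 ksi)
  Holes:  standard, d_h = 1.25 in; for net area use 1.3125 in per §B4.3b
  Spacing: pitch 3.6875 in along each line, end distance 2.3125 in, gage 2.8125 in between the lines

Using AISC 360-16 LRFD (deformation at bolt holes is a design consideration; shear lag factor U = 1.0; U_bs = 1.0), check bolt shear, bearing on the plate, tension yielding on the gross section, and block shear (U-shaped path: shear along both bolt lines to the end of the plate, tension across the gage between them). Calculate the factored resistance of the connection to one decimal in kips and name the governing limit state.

81.1 kips (block shear governs)

Bolt shear: A_b = π(1.125)²/4 = 0.99402 in². φR_n = 0.75 × 68 × 0.99402 × 4 × 1 = 202.8 kips.
Bearing (0.3125 in plate, F_u = 58 ksi): end bolts L_c = 2.3125 − 1.25/2 = 1.6875, R_n = min(1.2×1.6875×0.3125×58, 2.4×1.125×0.3125×58) = 36.703 kips/bolt; interior L_c = 3.6875 − 1.25 = 2.4375, R_n = 48.938 kips/bolt. φR_n = 0.75 × (2×36.703 + 2×48.938) = 128.5 kips.
Tension yield (gross): A_g = 10.1875×0.3125 = 3.1836 in². φR_n = 0.90 × 36 × 3.1836 = 103.1 kips.
Block shear: shear path 2×[2.3125+1×3.6875] = 2×6 in, A_gv = 3.75, A_nv = 2×(6 − 1.5×1.3125)×0.3125 = 2.5195 in²; tension across gage: (2.8125 − 1×1.3125)×0.3125 = 0.46875 in². R_n = min(0.6×58×2.5195, 0.6×36×3.75) + 1.0×58×0.46875 = min(87.679, 81) + 27.188 = 108.19 kips. φR_n = 0.75 × 108.19 = 81.1 kips.
Governing: min(202.8, 128.5, 103.1, 81.1) = 81.1 kips → block shear.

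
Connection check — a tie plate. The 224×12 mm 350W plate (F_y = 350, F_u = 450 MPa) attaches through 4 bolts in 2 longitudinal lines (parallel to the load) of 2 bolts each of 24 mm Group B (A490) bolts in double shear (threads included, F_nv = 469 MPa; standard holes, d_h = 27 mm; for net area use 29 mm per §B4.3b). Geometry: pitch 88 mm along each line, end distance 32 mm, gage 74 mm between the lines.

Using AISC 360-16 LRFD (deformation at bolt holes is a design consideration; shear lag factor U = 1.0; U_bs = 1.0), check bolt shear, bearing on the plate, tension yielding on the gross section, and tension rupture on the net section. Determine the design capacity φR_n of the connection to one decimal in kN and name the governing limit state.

646.4 kN (bearing governs)

Bolt shear: A_b = π(24)²/4 = 452.39 mm². φR_n = 0.75 × 469 × 452.39 × 4 × 2 = 1273.0 kN.
Bearing (12 mm plate, F_u = 450 MPa): end bolts L_c = 32 − 27/2 = 18.5, R_n = min(1.2×18.5×12×450, 2.4×24×12×450) = 119.88 kN/bolt; interior L_c = 88 − 27 = 61, R_n = 311.04 kN/bolt. φR_n = 0.75 × (2×119.88 + 2×311.04) = 646.4 kN.
Tension yield (gross): A_g = 224×12 = 2688 mm². φR_n = 0.90 × 350 × 2688 = 846.7 kN.
Tension rupture (net): A_n = (224 − 2×29)×12 = 1992 mm² (U = 1.0, A_e = A_n). φR_n = 0.75 × 450 × 1992 = 672.3 kN.
Governing: min(1273.0, 646.4, 846.7, 672.3) = 646.4 kN → bearing.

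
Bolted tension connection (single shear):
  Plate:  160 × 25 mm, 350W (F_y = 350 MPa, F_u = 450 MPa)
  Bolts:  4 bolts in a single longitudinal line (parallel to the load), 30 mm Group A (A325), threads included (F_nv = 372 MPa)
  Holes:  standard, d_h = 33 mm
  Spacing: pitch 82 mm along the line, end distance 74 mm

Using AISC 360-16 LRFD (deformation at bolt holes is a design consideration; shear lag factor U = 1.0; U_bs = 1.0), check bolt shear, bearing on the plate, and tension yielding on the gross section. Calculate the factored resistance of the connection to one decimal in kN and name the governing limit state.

Bolt shear: A_b = π(30)²/4 = 706.86 mm². φR_n = 0.75 × 372 × 706.86 × 4 × 1 = 788.9 kN.
Bearing (25 mm plate, F_u = 450 MPa): end bolts L_c = 74 − 33/2 = 57.5, R_n = min(1.2×57.5×25×450, 2.4×30×25×450) = 776.25 kN/bolt; interior L_c = 82 − 33 = 49, R_n = 661.5 kN/bolt. φR_n = 0.75 × (1×776.25 + 3×661.5) = 2070.6 kN.
Tension yield (gross): A_g = 160×25 = 4000 mm². φR_n = 0.90 × 350 × 4000 = 1260.0 kN.
Governing: min(788.9, 2070.6, 1260.0) = 788.9 kN → bolt shear.

788.9 kN (bolt shear governs)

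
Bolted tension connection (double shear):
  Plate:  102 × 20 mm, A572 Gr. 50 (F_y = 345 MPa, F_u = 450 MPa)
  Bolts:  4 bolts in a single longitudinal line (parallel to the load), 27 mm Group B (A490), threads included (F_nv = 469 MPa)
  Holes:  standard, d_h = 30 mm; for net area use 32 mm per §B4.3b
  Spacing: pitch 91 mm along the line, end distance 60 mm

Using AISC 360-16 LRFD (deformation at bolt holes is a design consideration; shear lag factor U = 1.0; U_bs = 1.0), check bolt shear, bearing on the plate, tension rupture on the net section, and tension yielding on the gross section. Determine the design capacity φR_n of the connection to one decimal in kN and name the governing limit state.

472.5 kN (net-section rupture governs)

Bolt shear: A_b = π(27)²/4 = 572.56 mm². φR_n = 0.75 × 469 × 572.56 × 4 × 2 = 1611.2 kN.
Bearing (20 mm plate, F_u = 450 MPa): end bolts L_c = 60 − 30/2 = 45, R_n = min(1.2×45×20×450, 2.4×27×20×450) = 486 kN/bolt; interior L_c = 91 − 30 = 61, R_n = 583.2 kN/bolt. φR_n = 0.75 × (1×486 + 3×583.2) = 1676.7 kN.
Tension rupture (net): A_n = (102 − 1×32)×20 = 1400 mm² (U = 1.0, A_e = A_n). φR_n = 0.75 × 450 × 1400 = 472.5 kN.
Tension yield (gross): A_g = 102×20 = 2040 mm². φR_n = 0.90 × 345 × 2040 = 633.4 kN.
Governing: min(1611.2, 1676.7, 472.5, 633.4) = 472.5 kN → net-section rupture.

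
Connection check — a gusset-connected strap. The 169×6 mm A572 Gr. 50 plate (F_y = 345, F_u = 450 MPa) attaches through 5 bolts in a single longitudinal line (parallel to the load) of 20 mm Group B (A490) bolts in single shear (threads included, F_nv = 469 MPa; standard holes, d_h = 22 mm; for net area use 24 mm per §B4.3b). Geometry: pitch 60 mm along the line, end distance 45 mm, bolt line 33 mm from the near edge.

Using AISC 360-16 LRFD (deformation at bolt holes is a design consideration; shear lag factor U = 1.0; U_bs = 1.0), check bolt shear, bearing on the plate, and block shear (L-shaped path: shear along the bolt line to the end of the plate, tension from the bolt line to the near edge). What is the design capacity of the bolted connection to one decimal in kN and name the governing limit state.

257.6 kN (block shear governs)

Bolt shear: A_b = π(20)²/4 = 314.16 mm². φR_n = 0.75 × 469 × 314.16 × 5 × 1 = 552.5 kN.
Bearing (6 mm plate, F_u = 450 MPa): end bolts L_c = 45 − 22/2 = 34, R_n = min(1.2×34×6×450, 2.4×20×6×450) = 110.16 kN/bolt; interior L_c = 60 − 22 = 38, R_n = 123.12 kN/bolt. φR_n = 0.75 × (1×110.16 + 4×123.12) = 452.0 kN.
Block shear: shear path 1×[45+4×60] = 1×285 mm, A_gv = 1710, A_nv = 1×(285 − 4.5×24)×6 = 1062 mm²; tension to near edge: (33 − 0.5×24)×6 = 126 mm². R_n = min(0.6×450×1062, 0.6×345×1710) + 1.0×450×126 = min(286.74, 353.97) + 56.7 = 343.44 kN. φR_n = 0.75 × 343.44 = 257.6 kN.
Governing: min(552.5, 452.0, 257.6) = 257.6 kN → block shear.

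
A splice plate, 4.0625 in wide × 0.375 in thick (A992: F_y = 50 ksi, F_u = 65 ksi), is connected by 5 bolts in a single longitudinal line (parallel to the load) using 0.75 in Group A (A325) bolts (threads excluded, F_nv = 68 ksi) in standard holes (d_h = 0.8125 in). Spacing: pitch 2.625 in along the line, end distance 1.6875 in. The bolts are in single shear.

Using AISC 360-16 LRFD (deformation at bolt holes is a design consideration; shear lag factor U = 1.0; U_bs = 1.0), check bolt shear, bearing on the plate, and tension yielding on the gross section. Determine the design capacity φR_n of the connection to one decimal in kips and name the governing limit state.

68.6 kips (gross-section yield governs)

Bolt shear: A_b = π(0.75)²/4 = 0.44179 in². φR_n = 0.75 × 68 × 0.44179 × 5 × 1 = 112.7 kips.
Bearing (0.375 in plate, F_u = 65 ksi): end bolts L_c = 1.6875 − 0.8125/2 = 1.28125, R_n = min(1.2×1.28125×0.375×65, 2.4×0.75×0.375×65) = 37.477 kips/bolt; interior L_c = 2.625 − 0.8125 = 1.8125, R_n = 43.875 kips/bolt. φR_n = 0.75 × (1×37.477 + 4×43.875) = 159.7 kips.
Tension yield (gross): A_g = 4.0625×0.375 = 1.5234 in². φR_n = 0.90 × 50 × 1.5234 = 68.6 kips.
Governing: min(112.7, 159.7, 68.6) = 68.6 kips → gross-section yield.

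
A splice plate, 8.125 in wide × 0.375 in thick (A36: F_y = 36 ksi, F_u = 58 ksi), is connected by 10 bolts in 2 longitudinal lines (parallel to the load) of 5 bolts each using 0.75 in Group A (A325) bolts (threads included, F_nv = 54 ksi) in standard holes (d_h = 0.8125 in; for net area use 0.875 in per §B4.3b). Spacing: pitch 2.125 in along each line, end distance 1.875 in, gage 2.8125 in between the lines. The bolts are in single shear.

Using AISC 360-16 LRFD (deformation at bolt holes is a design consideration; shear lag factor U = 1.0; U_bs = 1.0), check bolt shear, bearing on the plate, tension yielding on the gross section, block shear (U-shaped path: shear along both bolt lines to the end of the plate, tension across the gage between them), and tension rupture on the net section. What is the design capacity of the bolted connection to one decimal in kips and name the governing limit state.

Bolt shear: A_b = π(0.75)²/4 = 0.44179 in². φR_n = 0.75 × 54 × 0.44179 × 10 × 1 = 178.9 kips.
Bearing (0.375 in plate, F_u = 58 ksi): end bolts L_c = 1.875 − 0.8125/2 = 1.46875, R_n = min(1.2×1.46875×0.375×58, 2.4×0.75×0.375×58) = 38.334 kips/bolt; interior L_c = 2.125 − 0.8125 = 1.3125, R_n = 34.256 kips/bolt. φR_n = 0.75 × (2×38.334 + 8×34.256) = 263.0 kips.
Tension yield (gross): A_g = 8.125×0.375 = 3.0469 in². φR_n = 0.90 × 36 × 3.0469 = 98.7 kips.
Block shear: shear path 2×[1.875+4×2.125] = 2×10.375 in, A_gv = 7.7813, A_nv = 2×(10.375 − 4.5×0.875)×0.375 = 4.8281 in²; tension across gage: (2.8125 − 1×0.875)×0.375 = 0.72656 in². R_n = min(0.6×58×4.8281, 0.6×36×7.7813) + 1.0×58×0.72656 = min(168.02, 168.08) + 42.14 = 210.16 kips. φR_n = 0.75 × 210.16 = 157.6 kips.
Tension rupture (net): A_n = (8.125 − 2×0.875)×0.375 = 2.3906 in² (U = 1.0, A_e = A_n). φR_n = 0.75 × 58 × 2.3906 = 104.0 kips.
Governing: min(178.9, 263.0, 98.7, 157.6, 104.0) = 98.7 kips → gross-section yield.

98.7 kips (gross-section yield governs)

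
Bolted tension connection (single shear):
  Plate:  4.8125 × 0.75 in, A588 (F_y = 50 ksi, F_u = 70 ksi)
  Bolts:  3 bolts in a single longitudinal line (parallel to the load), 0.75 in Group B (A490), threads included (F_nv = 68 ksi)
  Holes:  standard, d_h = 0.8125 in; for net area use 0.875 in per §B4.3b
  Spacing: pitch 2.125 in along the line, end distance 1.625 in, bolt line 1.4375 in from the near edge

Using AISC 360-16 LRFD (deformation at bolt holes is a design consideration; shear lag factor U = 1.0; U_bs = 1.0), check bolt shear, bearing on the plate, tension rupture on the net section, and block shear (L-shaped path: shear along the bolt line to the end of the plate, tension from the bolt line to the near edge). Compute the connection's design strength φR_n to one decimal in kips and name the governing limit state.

Bolt shear: A_b = π(0.75)²/4 = 0.44179 in². φR_n = 0.75 × 68 × 0.44179 × 3 × 1 = 67.6 kips.
Bearing (0.75 in plate, F_u = 70 ksi): end bolts L_c = 1.625 − 0.8125/2 = 1.21875, R_n = min(1.2×1.21875×0.75×70, 2.4×0.75×0.75×70) = 76.781 kips/bolt; interior L_c = 2.125 − 0.8125 = 1.3125, R_n = 82.688 kips/bolt. φR_n = 0.75 × (1×76.781 + 2×82.688) = 181.6 kips.
Tension rupture (net): A_n = (4.8125 − 1×0.875)×0.75 = 2.9531 in² (U = 1.0, A_e = A_n). φR_n = 0.75 × 70 × 2.9531 = 155.0 kips.
Block shear: shear path 1×[1.625+2×2.125] = 1×5.875 in, A_gv = 4.4063, A_nv = 1×(5.875 − 2.5×0.875)×0.75 = 2.7656 in²; tension to near edge: (1.4375 − 0.5×0.875)×0.75 = 0.75 in². R_n = min(0.6×70×2.7656, 0.6×50×4.4063) + 1.0×70×0.75 = min(116.16, 132.19) + 52.5 = 168.66 kips. φR_n = 0.75 × 168.66 = 126.5 kips.
Governing: min(67.6, 181.6, 155.0, 126.5) = 67.6 kips → bolt shear.

67.6 kips (bolt shear governs)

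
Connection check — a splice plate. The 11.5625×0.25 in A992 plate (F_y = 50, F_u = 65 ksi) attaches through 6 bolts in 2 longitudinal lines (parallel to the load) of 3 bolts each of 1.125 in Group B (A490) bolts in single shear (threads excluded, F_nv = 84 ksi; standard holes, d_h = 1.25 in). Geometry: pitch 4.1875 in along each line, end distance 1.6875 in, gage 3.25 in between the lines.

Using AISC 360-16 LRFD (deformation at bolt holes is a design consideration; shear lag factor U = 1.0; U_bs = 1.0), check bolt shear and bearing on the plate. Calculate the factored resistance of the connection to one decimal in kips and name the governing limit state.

162.7 kips (bearing governs)

Bolt shear: A_b = π(1.125)²/4 = 0.99402 in². φR_n = 0.75 × 84 × 0.99402 × 6 × 1 = 375.7 kips.
Bearing (0.25 in plate, F_u = 65 ksi): end bolts L_c = 1.6875 − 1.25/2 = 1.0625, R_n = min(1.2×1.0625×0.25×65, 2.4×1.125×0.25×65) = 20.719 kips/bolt; interior L_c = 4.1875 − 1.25 = 2.9375, R_n = 43.875 kips/bolt. φR_n = 0.75 × (2×20.719 + 4×43.875) = 162.7 kips.
Governing: min(375.7, 162.7) = 162.7 kips → bearing.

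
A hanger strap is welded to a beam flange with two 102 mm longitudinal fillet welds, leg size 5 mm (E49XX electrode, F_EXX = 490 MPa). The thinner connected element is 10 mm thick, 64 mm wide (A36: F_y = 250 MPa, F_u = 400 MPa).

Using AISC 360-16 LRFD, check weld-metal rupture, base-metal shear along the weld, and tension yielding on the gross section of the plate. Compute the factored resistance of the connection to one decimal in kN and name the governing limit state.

144.0 kN (gross-section yield governs)

Weld metal: throat = 0.707×5 = 3.535 mm, L = 2×102 = 204 mm. φR_n = 0.75 × 0.6 × 490 × 3.535 × 204 = 159.0 kN.
Base metal shear (10 mm plate): yield φR_n = 1.0×0.6×250×10×204 = 306.0 kN; rupture φR_n = 0.75×0.6×400×10×204 = 367.2 kN; take 306.0 kN (yield).
Tension yield (gross): A_g = 64×10 = 640 mm². φR_n = 0.90 × 250 × 640 = 144.0 kN.
Governing: min(159.0, 306.0, 144.0) = 144.0 kN → gross-section yield.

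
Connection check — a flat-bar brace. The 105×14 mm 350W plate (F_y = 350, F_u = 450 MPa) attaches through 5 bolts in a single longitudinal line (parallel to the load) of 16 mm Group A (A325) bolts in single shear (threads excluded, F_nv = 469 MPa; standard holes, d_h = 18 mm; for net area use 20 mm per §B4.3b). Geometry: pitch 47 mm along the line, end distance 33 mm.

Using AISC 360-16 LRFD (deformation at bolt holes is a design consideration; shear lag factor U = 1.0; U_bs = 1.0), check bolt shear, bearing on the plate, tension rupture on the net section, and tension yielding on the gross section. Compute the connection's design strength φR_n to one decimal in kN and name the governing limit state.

353.6 kN (bolt shear governs)

Bolt shear: A_b = π(16)²/4 = 201.06 mm². φR_n = 0.75 × 469 × 201.06 × 5 × 1 = 353.6 kN.
Bearing (14 mm plate, F_u = 450 MPa): end bolts L_c = 33 − 18/2 = 24, R_n = min(1.2×24×14×450, 2.4×16×14×450) = 181.44 kN/bolt; interior L_c = 47 − 18 = 29, R_n = 219.24 kN/bolt. φR_n = 0.75 × (1×181.44 + 4×219.24) = 793.8 kN.
Tension rupture (net): A_n = (105 − 1×20)×14 = 1190 mm² (U = 1.0, A_e = A_n). φR_n = 0.75 × 450 × 1190 = 401.6 kN.
Tension yield (gross): A_g = 105×14 = 1470 mm². φR_n = 0.90 × 350 × 1470 = 463.1 kN.
Governing: min(353.6, 793.8, 401.6, 463.1) = 353.6 kN → bolt shear.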